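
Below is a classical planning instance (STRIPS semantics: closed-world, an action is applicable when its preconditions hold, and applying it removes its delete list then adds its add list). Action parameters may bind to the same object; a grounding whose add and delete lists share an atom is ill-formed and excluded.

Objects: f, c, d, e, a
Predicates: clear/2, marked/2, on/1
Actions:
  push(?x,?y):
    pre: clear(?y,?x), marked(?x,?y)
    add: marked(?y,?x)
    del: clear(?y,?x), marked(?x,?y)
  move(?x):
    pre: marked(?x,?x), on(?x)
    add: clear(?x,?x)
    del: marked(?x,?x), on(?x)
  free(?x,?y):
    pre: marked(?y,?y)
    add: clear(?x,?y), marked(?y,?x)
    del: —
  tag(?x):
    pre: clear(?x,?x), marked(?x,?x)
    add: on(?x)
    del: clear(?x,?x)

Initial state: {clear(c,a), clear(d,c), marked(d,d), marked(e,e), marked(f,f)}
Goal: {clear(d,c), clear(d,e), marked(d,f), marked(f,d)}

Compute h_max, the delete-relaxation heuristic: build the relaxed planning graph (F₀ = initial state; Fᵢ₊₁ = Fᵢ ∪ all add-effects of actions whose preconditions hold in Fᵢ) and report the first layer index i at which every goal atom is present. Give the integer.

1

F0 = init (5 atoms)
F1 = F0 ∪ {clear(a,d), clear(a,e), clear(a,f), clear(c,d), clear(c,e), clear(c,f), clear(d,d), clear(d,e), clear(d,f), clear(e,d), clear(e,e), clear(e,f), clear(f,d), clear(f,e), clear(f,f), marked(d,a), marked(d,c), marked(d,e), marked(d,f), marked(e,a), marked(e,c), marked(e,d), marked(e,f), marked(f,a), marked(f,c), marked(f,d), marked(f,e)}  (32 atoms)
goal ⊆ F1  ⇒  h_max = 1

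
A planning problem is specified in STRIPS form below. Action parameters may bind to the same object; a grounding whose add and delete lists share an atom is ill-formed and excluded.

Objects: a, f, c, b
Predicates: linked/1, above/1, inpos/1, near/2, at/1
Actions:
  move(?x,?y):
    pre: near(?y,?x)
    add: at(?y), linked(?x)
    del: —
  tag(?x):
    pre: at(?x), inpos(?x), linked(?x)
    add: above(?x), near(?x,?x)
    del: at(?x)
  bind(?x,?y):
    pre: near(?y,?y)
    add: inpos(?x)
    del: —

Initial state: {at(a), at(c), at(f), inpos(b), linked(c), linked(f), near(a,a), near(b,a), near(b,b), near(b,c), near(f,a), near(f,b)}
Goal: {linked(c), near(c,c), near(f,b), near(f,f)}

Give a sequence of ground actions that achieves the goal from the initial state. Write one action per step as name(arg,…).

1. bind(f,a)  →  {at(a), at(c), at(f), inpos(b), inpos(f), linked(c), linked(f), near(a,a), near(b,a), near(b,b), near(b,c), near(f,a), near(f,b)}
2. tag(f)  →  {above(f), at(a), at(c), inpos(b), inpos(f), linked(c), linked(f), near(a,a), near(b,a), near(b,b), near(b,c), near(f,a), near(f,b), near(f,f)}
3. bind(c,a)  →  {above(f), at(a), at(c), inpos(b), inpos(c), inpos(f), linked(c), linked(f), near(a,a), near(b,a), near(b,b), near(b,c), near(f,a), near(f,b), near(f,f)}
4. tag(c)  →  {above(c), above(f), at(a), inpos(b), inpos(c), inpos(f), linked(c), linked(f), near(a,a), near(b,a), near(b,b), near(b,c), near(c,c), near(f,a), near(f,b), near(f,f)}

bind(f,a); tag(f); bind(c,a); tag(c)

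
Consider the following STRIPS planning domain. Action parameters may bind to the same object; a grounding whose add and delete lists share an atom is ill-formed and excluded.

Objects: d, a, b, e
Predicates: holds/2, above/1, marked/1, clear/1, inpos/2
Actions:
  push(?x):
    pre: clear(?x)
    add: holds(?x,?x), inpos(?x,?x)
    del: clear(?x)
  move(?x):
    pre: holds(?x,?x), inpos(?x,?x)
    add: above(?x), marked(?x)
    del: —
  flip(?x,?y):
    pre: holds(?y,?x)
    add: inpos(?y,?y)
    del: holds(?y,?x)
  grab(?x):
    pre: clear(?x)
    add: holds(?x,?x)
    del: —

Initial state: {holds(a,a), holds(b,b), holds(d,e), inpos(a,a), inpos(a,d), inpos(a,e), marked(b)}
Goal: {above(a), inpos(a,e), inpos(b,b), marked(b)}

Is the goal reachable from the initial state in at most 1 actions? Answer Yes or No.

1. move(a)  →  {above(a), holds(a,a), holds(b,b), holds(d,e), inpos(a,a), inpos(a,d), inpos(a,e), marked(a), marked(b)}
2. flip(b,b)  →  {above(a), holds(a,a), holds(d,e), inpos(a,a), inpos(a,d), inpos(a,e), inpos(b,b), marked(a), marked(b)}
optimal plan length = 2; 2 > 1

No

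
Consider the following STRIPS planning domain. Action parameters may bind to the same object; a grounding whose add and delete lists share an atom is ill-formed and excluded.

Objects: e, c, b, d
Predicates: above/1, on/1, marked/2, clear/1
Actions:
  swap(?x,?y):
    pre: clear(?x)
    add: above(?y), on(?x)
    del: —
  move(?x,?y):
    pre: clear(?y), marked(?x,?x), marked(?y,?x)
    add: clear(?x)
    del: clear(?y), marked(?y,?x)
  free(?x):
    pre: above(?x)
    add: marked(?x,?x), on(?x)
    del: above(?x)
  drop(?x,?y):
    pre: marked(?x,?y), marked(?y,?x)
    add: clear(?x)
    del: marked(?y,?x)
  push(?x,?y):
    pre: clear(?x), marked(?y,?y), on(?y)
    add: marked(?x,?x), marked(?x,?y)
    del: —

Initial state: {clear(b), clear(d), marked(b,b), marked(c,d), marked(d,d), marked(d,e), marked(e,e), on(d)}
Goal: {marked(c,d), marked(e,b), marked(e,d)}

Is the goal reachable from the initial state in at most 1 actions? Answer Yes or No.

1. swap(b,e)  →  {above(e), clear(b), clear(d), marked(b,b), marked(c,d), marked(d,d), marked(d,e), marked(e,e), on(b), on(d)}
2. move(e,d)  →  {above(e), clear(b), clear(e), marked(b,b), marked(c,d), marked(d,d), marked(e,e), on(b), on(d)}
3. push(e,b)  →  {above(e), clear(b), clear(e), marked(b,b), marked(c,d), marked(d,d), marked(e,b), marked(e,e), on(b), on(d)}
4. push(e,d)  →  {above(e), clear(b), clear(e), marked(b,b), marked(c,d), marked(d,d), marked(e,b), marked(e,d), marked(e,e), on(b), on(d)}
optimal plan length = 4; 4 > 1

No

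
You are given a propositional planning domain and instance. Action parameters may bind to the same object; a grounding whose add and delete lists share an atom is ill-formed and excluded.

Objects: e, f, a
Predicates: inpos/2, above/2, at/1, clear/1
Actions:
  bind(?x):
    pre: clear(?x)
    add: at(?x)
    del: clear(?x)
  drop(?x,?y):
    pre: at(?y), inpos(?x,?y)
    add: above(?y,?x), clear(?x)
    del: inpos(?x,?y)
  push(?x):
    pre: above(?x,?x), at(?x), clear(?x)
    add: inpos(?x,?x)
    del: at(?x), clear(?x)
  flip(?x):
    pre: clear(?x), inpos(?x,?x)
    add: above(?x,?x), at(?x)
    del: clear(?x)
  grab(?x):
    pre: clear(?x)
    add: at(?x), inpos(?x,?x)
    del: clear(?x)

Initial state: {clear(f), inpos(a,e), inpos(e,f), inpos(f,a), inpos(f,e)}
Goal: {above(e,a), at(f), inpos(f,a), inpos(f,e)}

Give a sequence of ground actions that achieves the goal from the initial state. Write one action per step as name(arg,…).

bind(f); drop(e,f); bind(e); drop(a,e)

1. bind(f)  →  {at(f), inpos(a,e), inpos(e,f), inpos(f,a), inpos(f,e)}
2. drop(e,f)  →  {above(f,e), at(f), clear(e), inpos(a,e), inpos(f,a), inpos(f,e)}
3. bind(e)  →  {above(f,e), at(e), at(f), inpos(a,e), inpos(f,a), inpos(f,e)}
4. drop(a,e)  →  {above(e,a), above(f,e), at(e), at(f), clear(a), inpos(f,a), inpos(f,e)}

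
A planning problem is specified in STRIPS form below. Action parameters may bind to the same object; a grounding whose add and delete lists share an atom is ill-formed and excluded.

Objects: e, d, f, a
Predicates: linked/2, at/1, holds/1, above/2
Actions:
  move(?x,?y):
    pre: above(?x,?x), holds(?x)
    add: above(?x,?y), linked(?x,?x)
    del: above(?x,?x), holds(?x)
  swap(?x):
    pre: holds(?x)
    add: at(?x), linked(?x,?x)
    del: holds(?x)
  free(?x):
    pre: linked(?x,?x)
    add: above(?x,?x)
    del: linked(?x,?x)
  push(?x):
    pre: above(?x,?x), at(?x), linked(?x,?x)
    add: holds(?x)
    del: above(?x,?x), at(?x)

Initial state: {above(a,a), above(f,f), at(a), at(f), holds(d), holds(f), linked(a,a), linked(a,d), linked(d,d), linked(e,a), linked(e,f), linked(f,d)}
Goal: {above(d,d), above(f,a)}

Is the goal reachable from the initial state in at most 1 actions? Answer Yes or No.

No

1. move(f,a)  →  {above(a,a), above(f,a), at(a), at(f), holds(d), linked(a,a), linked(a,d), linked(d,d), linked(e,a), linked(e,f), linked(f,d), linked(f,f)}
2. free(d)  →  {above(a,a), above(d,d), above(f,a), at(a), at(f), holds(d), linked(a,a), linked(a,d), linked(e,a), linked(e,f), linked(f,d), linked(f,f)}
optimal plan length = 2; 2 > 1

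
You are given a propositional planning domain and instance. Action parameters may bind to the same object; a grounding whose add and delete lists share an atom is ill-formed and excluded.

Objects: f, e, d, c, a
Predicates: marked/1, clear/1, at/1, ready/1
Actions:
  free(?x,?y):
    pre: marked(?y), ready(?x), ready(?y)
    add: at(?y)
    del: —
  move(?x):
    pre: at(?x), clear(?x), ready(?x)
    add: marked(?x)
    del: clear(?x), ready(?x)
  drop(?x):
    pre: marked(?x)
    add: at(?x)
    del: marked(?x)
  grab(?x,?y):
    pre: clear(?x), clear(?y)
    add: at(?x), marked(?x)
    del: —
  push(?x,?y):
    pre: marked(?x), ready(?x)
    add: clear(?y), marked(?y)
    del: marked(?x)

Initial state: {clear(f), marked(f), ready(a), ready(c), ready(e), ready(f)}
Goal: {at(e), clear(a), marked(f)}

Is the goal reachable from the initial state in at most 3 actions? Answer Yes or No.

No

1. push(f,e)  →  {clear(e), clear(f), marked(e), ready(a), ready(c), ready(e), ready(f)}
2. free(f,e)  →  {at(e), clear(e), clear(f), marked(e), ready(a), ready(c), ready(e), ready(f)}
3. grab(f,f)  →  {at(e), at(f), clear(e), clear(f), marked(e), marked(f), ready(a), ready(c), ready(e), ready(f)}
4. push(e,a)  →  {at(e), at(f), clear(a), clear(e), clear(f), marked(a), marked(f), ready(a), ready(c), ready(e), ready(f)}
optimal plan length = 4; 4 > 3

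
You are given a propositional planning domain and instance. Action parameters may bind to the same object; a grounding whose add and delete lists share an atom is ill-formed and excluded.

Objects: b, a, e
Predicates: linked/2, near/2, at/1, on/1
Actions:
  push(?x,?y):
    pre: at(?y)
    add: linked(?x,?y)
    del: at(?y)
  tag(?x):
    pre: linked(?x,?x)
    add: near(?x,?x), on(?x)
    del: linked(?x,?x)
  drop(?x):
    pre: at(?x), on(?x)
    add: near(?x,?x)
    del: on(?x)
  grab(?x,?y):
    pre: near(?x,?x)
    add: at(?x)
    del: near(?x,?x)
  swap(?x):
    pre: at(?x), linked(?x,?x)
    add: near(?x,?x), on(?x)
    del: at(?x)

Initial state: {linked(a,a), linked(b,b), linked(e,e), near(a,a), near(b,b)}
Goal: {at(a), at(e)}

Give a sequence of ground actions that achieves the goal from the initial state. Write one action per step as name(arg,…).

1. tag(e)  →  {linked(a,a), linked(b,b), near(a,a), near(b,b), near(e,e), on(e)}
2. grab(a,b)  →  {at(a), linked(a,a), linked(b,b), near(b,b), near(e,e), on(e)}
3. grab(e,b)  →  {at(a), at(e), linked(a,a), linked(b,b), near(b,b), on(e)}

tag(e); grab(a,b); grab(e,b)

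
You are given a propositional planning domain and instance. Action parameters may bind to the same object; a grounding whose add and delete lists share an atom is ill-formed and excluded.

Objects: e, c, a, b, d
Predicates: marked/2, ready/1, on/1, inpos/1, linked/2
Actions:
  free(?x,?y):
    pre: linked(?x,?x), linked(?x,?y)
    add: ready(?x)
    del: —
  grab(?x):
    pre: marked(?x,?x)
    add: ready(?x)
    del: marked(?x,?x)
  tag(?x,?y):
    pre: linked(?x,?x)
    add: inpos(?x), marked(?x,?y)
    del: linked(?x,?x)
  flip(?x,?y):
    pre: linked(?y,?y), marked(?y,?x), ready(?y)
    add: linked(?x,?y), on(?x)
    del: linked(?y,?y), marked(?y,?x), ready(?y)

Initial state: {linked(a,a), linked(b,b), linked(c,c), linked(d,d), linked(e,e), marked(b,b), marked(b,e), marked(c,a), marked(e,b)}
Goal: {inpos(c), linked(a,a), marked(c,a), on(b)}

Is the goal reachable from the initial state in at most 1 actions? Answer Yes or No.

1. free(e,e)  →  {linked(a,a), linked(b,b), linked(c,c), linked(d,d), linked(e,e), marked(b,b), marked(b,e), marked(c,a), marked(e,b), ready(e)}
2. tag(c,e)  →  {inpos(c), linked(a,a), linked(b,b), linked(d,d), linked(e,e), marked(b,b), marked(b,e), marked(c,a), marked(c,e), marked(e,b), ready(e)}
3. flip(b,e)  →  {inpos(c), linked(a,a), linked(b,b), linked(b,e), linked(d,d), marked(b,b), marked(b,e), marked(c,a), marked(c,e), on(b)}
optimal plan length = 3; 3 > 1

No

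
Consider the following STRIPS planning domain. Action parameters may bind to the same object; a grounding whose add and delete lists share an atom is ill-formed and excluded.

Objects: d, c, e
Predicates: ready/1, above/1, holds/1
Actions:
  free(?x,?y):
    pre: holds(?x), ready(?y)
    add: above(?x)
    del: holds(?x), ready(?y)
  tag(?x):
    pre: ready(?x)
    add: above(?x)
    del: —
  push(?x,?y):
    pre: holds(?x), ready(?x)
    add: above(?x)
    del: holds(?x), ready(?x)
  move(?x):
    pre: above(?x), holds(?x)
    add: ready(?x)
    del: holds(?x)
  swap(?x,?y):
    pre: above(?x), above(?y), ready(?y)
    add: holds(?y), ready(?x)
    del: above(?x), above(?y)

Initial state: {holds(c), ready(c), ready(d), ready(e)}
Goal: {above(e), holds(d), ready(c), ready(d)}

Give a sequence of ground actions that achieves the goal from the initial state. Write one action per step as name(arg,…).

tag(d); tag(e); swap(d,d)

1. tag(d)  →  {above(d), holds(c), ready(c), ready(d), ready(e)}
2. tag(e)  →  {above(d), above(e), holds(c), ready(c), ready(d), ready(e)}
3. swap(d,d)  →  {above(e), holds(c), holds(d), ready(c), ready(d), ready(e)}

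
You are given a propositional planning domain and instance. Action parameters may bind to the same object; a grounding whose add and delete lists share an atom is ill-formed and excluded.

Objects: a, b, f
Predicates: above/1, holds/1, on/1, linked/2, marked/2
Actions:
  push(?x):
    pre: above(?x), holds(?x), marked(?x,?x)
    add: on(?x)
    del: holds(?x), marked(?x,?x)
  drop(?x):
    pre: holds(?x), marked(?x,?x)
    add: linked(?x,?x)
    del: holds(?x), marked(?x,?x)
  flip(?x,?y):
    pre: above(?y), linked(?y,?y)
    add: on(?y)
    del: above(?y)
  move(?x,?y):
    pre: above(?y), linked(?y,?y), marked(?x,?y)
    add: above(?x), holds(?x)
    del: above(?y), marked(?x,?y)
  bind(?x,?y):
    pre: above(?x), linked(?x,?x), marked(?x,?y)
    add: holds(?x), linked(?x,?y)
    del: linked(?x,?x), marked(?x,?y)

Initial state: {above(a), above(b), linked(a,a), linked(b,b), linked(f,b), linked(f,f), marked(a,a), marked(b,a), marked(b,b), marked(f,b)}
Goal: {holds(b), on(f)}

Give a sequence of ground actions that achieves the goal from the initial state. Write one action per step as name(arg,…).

1. move(b,a)  →  {above(b), holds(b), linked(a,a), linked(b,b), linked(f,b), linked(f,f), marked(a,a), marked(b,b), marked(f,b)}
2. move(f,b)  →  {above(f), holds(b), holds(f), linked(a,a), linked(b,b), linked(f,b), linked(f,f), marked(a,a), marked(b,b)}
3. flip(a,f)  →  {holds(b), holds(f), linked(a,a), linked(b,b), linked(f,b), linked(f,f), marked(a,a), marked(b,b), on(f)}

move(b,a); move(f,b); flip(a,f)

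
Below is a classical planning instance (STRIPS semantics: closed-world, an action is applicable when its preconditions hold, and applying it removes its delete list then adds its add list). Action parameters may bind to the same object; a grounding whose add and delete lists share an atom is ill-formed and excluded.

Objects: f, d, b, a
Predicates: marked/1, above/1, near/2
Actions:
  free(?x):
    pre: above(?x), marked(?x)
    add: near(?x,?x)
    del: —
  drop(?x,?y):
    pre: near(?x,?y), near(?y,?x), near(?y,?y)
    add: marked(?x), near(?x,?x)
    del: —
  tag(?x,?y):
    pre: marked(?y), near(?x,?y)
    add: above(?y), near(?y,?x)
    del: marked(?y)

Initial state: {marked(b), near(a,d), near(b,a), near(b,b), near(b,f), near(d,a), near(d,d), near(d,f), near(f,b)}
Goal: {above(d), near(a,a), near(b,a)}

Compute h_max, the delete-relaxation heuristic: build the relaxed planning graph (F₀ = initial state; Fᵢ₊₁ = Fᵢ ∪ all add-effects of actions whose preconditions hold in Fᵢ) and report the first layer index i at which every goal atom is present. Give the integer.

2

F0 = init (9 atoms)
F1 = F0 ∪ {above(b), marked(a), marked(d), marked(f), near(a,a), near(f,f)}  (15 atoms)
F2 = F1 ∪ {above(a), above(d), above(f), near(a,b), near(f,d)}  (20 atoms)
goal ⊆ F2  ⇒  h_max = 2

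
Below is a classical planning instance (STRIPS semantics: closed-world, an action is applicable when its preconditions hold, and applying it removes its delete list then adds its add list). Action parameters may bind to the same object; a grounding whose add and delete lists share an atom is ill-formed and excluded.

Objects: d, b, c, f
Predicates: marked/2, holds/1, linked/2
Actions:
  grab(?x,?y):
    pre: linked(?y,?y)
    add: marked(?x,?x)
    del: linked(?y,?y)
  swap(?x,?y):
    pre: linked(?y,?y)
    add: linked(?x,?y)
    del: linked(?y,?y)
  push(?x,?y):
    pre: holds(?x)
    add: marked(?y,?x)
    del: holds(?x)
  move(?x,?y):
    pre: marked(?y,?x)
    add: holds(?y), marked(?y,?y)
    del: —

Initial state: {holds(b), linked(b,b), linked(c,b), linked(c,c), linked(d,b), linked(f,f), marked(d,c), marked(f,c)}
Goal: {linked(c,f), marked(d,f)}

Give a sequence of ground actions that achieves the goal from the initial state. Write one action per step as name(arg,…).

1. swap(c,f)  →  {holds(b), linked(b,b), linked(c,b), linked(c,c), linked(c,f), linked(d,b), marked(d,c), marked(f,c)}
2. move(c,f)  →  {holds(b), holds(f), linked(b,b), linked(c,b), linked(c,c), linked(c,f), linked(d,b), marked(d,c), marked(f,c), marked(f,f)}
3. push(f,d)  →  {holds(b), linked(b,b), linked(c,b), linked(c,c), linked(c,f), linked(d,b), marked(d,c), marked(d,f), marked(f,c), marked(f,f)}

swap(c,f); move(c,f); push(f,d)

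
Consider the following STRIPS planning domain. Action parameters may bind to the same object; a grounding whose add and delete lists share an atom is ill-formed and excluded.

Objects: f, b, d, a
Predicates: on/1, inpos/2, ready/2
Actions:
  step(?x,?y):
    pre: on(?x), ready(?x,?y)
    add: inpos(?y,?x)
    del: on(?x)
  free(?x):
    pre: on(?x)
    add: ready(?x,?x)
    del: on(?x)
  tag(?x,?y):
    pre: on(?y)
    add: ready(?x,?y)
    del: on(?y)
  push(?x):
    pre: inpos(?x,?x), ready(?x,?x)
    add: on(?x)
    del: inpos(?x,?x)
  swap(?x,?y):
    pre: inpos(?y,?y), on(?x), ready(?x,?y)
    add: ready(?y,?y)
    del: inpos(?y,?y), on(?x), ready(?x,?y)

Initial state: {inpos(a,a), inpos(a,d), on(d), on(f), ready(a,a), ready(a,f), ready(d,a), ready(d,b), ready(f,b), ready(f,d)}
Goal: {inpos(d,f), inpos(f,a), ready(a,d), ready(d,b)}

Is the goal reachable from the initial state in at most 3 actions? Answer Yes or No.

1. step(f,d)  →  {inpos(a,a), inpos(a,d), inpos(d,f), on(d), ready(a,a), ready(a,f), ready(d,a), ready(d,b), ready(f,b), ready(f,d)}
2. tag(a,d)  →  {inpos(a,a), inpos(a,d), inpos(d,f), ready(a,a), ready(a,d), ready(a,f), ready(d,a), ready(d,b), ready(f,b), ready(f,d)}
3. push(a)  →  {inpos(a,d), inpos(d,f), on(a), ready(a,a), ready(a,d), ready(a,f), ready(d,a), ready(d,b), ready(f,b), ready(f,d)}
4. step(a,f)  →  {inpos(a,d), inpos(d,f), inpos(f,a), ready(a,a), ready(a,d), ready(a,f), ready(d,a), ready(d,b), ready(f,b), ready(f,d)}
optimal plan length = 4; 4 > 3

No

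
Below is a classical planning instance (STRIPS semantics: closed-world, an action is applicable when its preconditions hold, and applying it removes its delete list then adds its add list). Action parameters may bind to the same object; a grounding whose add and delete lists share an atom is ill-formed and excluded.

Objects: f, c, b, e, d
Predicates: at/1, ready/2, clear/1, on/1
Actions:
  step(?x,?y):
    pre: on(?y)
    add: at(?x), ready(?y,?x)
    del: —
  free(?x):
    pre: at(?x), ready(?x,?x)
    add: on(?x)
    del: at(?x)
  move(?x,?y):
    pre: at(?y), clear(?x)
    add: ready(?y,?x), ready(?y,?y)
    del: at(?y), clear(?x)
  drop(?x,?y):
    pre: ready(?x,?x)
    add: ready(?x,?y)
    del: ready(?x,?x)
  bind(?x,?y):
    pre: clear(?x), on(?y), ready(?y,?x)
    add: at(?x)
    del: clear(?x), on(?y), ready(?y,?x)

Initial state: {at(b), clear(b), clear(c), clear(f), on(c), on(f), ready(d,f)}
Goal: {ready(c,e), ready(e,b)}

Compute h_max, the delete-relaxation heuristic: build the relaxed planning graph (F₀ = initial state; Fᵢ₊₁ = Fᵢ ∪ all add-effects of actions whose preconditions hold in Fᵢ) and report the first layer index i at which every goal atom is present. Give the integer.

2

F0 = init (7 atoms)
F1 = F0 ∪ {at(c), at(d), at(e), at(f), ready(b,b), ready(b,c), ready(b,f), ready(c,b), ready(c,c), ready(c,d), ready(c,e), ready(c,f), ready(f,b), ready(f,c), ready(f,d), ready(f,e), ready(f,f)}  (24 atoms)
F2 = F1 ∪ {on(b), ready(b,d), ready(b,e), ready(d,b), ready(d,c), ready(d,d), ready(e,b), ready(e,c), ready(e,e), ready(e,f)}  (34 atoms)
goal ⊆ F2  ⇒  h_max = 2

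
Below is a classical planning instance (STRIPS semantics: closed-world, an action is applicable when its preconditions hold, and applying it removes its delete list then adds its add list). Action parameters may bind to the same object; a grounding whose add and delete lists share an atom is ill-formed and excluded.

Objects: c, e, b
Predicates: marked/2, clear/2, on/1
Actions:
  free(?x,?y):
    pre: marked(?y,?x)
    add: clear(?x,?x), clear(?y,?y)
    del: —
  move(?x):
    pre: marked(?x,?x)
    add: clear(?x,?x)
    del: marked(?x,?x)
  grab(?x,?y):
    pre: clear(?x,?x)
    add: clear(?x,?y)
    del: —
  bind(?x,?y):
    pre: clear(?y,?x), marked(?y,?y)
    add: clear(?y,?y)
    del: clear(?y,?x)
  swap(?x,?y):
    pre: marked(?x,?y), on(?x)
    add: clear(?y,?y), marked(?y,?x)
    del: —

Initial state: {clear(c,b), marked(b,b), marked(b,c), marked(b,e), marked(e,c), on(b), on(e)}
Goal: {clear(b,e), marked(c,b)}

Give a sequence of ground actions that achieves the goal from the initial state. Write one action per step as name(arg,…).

1. free(c,b)  →  {clear(b,b), clear(c,b), clear(c,c), marked(b,b), marked(b,c), marked(b,e), marked(e,c), on(b), on(e)}
2. grab(b,e)  →  {clear(b,b), clear(b,e), clear(c,b), clear(c,c), marked(b,b), marked(b,c), marked(b,e), marked(e,c), on(b), on(e)}
3. swap(b,c)  →  {clear(b,b), clear(b,e), clear(c,b), clear(c,c), marked(b,b), marked(b,c), marked(b,e), marked(c,b), marked(e,c), on(b), on(e)}

free(c,b); grab(b,e); swap(b,c)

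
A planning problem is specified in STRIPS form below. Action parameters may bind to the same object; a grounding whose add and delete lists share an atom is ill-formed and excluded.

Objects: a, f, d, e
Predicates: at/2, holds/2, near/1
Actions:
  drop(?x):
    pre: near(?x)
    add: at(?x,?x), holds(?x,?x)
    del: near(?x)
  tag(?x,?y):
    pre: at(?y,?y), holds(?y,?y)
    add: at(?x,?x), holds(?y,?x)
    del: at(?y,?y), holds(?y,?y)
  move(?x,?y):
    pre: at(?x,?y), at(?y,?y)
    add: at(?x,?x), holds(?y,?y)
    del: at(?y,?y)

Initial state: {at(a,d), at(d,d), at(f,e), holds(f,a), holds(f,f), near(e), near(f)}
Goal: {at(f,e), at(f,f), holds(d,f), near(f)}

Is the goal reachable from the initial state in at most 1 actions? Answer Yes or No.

No

1. drop(e)  →  {at(a,d), at(d,d), at(e,e), at(f,e), holds(e,e), holds(f,a), holds(f,f), near(f)}
2. move(a,d)  →  {at(a,a), at(a,d), at(e,e), at(f,e), holds(d,d), holds(e,e), holds(f,a), holds(f,f), near(f)}
3. tag(d,e)  →  {at(a,a), at(a,d), at(d,d), at(f,e), holds(d,d), holds(e,d), holds(f,a), holds(f,f), near(f)}
4. tag(f,d)  →  {at(a,a), at(a,d), at(f,e), at(f,f), holds(d,f), holds(e,d), holds(f,a), holds(f,f), near(f)}
optimal plan length = 4; 4 > 1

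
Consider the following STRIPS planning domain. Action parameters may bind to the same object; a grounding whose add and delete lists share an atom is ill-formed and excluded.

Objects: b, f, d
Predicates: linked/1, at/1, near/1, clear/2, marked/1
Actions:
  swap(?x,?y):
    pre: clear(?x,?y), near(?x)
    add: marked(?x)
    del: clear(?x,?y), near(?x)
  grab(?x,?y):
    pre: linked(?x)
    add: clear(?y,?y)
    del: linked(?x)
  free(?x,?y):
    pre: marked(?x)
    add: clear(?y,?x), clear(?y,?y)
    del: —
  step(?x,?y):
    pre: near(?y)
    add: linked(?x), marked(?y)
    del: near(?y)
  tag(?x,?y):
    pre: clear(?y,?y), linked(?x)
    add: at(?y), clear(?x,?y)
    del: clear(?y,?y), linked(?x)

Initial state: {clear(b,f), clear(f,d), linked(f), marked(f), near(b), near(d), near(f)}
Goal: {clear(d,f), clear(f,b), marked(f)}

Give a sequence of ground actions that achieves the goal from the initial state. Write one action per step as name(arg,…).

1. swap(b,f)  →  {clear(f,d), linked(f), marked(b), marked(f), near(d), near(f)}
2. free(b,f)  →  {clear(f,b), clear(f,d), clear(f,f), linked(f), marked(b), marked(f), near(d), near(f)}
3. free(f,d)  →  {clear(d,d), clear(d,f), clear(f,b), clear(f,d), clear(f,f), linked(f), marked(b), marked(f), near(d), near(f)}

swap(b,f); free(b,f); free(f,d)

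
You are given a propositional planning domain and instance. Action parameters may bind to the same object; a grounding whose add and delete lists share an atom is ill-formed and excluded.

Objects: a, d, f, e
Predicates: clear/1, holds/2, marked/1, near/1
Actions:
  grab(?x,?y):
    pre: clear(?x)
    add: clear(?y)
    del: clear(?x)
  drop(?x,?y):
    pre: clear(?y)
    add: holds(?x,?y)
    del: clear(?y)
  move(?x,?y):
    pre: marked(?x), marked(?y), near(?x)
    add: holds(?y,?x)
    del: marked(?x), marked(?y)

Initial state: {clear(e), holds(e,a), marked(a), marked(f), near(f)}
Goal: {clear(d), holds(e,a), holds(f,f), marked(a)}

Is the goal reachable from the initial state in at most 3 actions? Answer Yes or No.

Yes

1. grab(e,d)  →  {clear(d), holds(e,a), marked(a), marked(f), near(f)}
2. move(f,f)  →  {clear(d), holds(e,a), holds(f,f), marked(a), near(f)}
optimal plan length = 2; 2 ≤ 3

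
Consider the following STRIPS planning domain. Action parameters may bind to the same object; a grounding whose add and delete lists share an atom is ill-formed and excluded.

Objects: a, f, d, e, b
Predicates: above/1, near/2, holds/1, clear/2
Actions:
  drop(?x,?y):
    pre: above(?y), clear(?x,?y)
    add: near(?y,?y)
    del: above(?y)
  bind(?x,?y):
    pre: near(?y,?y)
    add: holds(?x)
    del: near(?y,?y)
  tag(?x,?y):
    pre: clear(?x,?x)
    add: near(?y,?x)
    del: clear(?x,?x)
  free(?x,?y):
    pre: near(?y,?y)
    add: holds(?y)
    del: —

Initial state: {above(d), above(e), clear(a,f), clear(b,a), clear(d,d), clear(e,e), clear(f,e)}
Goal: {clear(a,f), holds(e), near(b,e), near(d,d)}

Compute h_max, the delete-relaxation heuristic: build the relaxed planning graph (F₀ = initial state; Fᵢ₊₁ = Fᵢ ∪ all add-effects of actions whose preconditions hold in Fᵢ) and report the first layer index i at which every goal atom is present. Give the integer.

F0 = init (7 atoms)
F1 = F0 ∪ {near(a,d), near(a,e), near(b,d), near(b,e), near(d,d), near(d,e), near(e,d), near(e,e), near(f,d), near(f,e)}  (17 atoms)
F2 = F1 ∪ {holds(a), holds(b), holds(d), holds(e), holds(f)}  (22 atoms)
goal ⊆ F2  ⇒  h_max = 2

2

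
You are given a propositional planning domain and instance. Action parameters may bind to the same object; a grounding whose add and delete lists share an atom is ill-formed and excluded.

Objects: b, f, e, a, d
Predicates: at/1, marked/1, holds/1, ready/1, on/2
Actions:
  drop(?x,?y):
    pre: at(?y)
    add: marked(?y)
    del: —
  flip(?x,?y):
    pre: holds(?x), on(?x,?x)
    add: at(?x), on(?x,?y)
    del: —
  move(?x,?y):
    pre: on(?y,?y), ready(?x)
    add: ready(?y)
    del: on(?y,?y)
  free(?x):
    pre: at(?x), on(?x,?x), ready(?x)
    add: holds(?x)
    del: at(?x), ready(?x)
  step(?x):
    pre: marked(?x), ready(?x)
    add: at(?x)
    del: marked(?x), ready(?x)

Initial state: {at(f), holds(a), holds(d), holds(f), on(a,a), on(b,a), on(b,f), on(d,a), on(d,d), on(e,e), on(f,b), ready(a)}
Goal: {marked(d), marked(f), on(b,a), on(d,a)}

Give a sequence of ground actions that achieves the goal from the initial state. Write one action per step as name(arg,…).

drop(b,f); flip(d,b); drop(b,d)

1. drop(b,f)  →  {at(f), holds(a), holds(d), holds(f), marked(f), on(a,a), on(b,a), on(b,f), on(d,a), on(d,d), on(e,e), on(f,b), ready(a)}
2. flip(d,b)  →  {at(d), at(f), holds(a), holds(d), holds(f), marked(f), on(a,a), on(b,a), on(b,f), on(d,a), on(d,b), on(d,d), on(e,e), on(f,b), ready(a)}
3. drop(b,d)  →  {at(d), at(f), holds(a), holds(d), holds(f), marked(d), marked(f), on(a,a), on(b,a), on(b,f), on(d,a), on(d,b), on(d,d), on(e,e), on(f,b), ready(a)}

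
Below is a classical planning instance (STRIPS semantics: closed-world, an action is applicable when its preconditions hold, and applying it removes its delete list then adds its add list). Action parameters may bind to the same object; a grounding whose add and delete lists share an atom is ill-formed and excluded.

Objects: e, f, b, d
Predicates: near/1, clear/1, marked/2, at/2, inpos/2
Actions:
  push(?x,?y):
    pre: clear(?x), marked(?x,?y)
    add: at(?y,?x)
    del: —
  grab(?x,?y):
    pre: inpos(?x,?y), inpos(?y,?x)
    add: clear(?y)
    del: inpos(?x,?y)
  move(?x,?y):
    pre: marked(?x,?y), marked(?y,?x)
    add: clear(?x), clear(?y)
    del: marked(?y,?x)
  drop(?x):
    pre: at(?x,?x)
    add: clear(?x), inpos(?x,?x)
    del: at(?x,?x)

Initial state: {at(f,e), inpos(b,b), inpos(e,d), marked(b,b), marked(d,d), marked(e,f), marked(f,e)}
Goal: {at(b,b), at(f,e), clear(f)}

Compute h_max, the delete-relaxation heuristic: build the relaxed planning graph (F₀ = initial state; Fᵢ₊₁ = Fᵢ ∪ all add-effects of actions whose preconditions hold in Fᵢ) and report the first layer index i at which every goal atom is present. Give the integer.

2

F0 = init (7 atoms)
F1 = F0 ∪ {clear(b), clear(d), clear(e), clear(f)}  (11 atoms)
F2 = F1 ∪ {at(b,b), at(d,d), at(e,f)}  (14 atoms)
goal ⊆ F2  ⇒  h_max = 2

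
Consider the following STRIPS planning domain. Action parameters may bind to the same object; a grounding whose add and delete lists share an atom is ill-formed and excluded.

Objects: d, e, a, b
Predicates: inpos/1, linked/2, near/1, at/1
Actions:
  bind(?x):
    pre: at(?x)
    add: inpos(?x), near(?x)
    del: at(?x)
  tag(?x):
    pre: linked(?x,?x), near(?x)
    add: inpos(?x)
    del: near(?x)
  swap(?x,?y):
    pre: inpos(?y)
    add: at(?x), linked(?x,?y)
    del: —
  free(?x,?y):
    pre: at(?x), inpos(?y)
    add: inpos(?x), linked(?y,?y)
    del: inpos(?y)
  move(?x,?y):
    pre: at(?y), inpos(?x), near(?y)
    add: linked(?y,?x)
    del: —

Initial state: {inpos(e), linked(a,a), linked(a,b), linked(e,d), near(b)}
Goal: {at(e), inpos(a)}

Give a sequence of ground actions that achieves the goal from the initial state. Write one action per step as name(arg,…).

1. swap(e,e)  →  {at(e), inpos(e), linked(a,a), linked(a,b), linked(e,d), linked(e,e), near(b)}
2. swap(a,e)  →  {at(a), at(e), inpos(e), linked(a,a), linked(a,b), linked(a,e), linked(e,d), linked(e,e), near(b)}
3. bind(a)  →  {at(e), inpos(a), inpos(e), linked(a,a), linked(a,b), linked(a,e), linked(e,d), linked(e,e), near(a), near(b)}

swap(e,e); swap(a,e); bind(a)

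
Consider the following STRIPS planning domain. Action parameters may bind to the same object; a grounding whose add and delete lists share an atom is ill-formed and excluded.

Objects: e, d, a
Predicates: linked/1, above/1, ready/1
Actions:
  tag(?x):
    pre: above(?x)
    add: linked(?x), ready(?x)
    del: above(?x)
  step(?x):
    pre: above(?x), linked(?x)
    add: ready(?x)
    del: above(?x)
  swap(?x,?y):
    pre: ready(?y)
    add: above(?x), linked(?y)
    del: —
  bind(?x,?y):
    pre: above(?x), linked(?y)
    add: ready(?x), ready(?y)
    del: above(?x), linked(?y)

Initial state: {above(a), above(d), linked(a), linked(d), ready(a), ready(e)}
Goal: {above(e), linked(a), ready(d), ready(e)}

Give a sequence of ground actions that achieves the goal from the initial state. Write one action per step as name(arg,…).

1. tag(d)  →  {above(a), linked(a), linked(d), ready(a), ready(d), ready(e)}
2. swap(e,e)  →  {above(a), above(e), linked(a), linked(d), linked(e), ready(a), ready(d), ready(e)}

tag(d); swap(e,e)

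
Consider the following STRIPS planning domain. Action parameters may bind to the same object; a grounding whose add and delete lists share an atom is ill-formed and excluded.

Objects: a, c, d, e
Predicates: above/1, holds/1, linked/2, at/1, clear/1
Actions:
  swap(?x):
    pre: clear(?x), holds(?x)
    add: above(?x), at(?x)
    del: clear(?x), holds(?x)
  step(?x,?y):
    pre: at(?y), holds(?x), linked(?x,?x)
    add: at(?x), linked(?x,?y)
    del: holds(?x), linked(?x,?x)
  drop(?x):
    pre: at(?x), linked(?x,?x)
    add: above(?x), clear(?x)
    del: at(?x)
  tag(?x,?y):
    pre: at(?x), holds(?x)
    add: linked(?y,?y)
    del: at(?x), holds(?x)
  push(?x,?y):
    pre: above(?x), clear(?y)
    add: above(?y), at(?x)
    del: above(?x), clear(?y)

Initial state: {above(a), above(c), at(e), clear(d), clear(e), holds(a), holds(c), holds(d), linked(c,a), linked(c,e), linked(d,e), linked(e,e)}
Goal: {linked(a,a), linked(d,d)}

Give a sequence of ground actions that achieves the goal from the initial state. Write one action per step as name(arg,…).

1. push(a,d)  →  {above(c), above(d), at(a), at(e), clear(e), holds(a), holds(c), holds(d), linked(c,a), linked(c,e), linked(d,e), linked(e,e)}
2. tag(a,a)  →  {above(c), above(d), at(e), clear(e), holds(c), holds(d), linked(a,a), linked(c,a), linked(c,e), linked(d,e), linked(e,e)}
3. push(c,e)  →  {above(d), above(e), at(c), at(e), holds(c), holds(d), linked(a,a), linked(c,a), linked(c,e), linked(d,e), linked(e,e)}
4. tag(c,d)  →  {above(d), above(e), at(e), holds(d), linked(a,a), linked(c,a), linked(c,e), linked(d,d), linked(d,e), linked(e,e)}

push(a,d); tag(a,a); push(c,e); tag(c,d)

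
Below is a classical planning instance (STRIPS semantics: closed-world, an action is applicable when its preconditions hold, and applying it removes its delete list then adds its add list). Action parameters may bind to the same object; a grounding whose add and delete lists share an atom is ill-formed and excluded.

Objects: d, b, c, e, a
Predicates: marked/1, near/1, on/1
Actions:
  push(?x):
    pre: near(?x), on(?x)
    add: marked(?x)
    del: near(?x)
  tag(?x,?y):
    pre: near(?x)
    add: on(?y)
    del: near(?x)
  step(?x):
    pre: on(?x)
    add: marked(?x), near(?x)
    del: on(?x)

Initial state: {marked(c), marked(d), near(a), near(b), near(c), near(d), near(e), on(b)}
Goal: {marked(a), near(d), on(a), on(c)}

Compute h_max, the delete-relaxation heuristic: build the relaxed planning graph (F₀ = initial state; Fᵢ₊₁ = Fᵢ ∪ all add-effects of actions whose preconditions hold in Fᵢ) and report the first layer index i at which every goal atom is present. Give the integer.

F0 = init (8 atoms)
F1 = F0 ∪ {marked(b), on(a), on(c), on(d), on(e)}  (13 atoms)
F2 = F1 ∪ {marked(a), marked(e)}  (15 atoms)
goal ⊆ F2  ⇒  h_max = 2

2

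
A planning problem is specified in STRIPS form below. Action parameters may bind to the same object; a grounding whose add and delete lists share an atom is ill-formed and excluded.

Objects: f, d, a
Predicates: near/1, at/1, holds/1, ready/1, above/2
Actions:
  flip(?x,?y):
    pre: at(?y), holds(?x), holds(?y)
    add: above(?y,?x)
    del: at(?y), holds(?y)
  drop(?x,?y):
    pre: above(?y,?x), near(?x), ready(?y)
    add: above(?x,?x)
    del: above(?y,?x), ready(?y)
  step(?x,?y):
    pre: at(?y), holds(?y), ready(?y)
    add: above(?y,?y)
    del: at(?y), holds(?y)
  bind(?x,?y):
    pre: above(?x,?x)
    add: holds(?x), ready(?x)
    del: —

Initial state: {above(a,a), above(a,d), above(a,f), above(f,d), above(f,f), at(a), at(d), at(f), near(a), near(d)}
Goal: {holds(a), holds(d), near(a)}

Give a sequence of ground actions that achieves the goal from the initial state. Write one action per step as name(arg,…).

1. bind(a,f)  →  {above(a,a), above(a,d), above(a,f), above(f,d), above(f,f), at(a), at(d), at(f), holds(a), near(a), near(d), ready(a)}
2. drop(d,a)  →  {above(a,a), above(a,f), above(d,d), above(f,d), above(f,f), at(a), at(d), at(f), holds(a), near(a), near(d)}
3. bind(d,f)  →  {above(a,a), above(a,f), above(d,d), above(f,d), above(f,f), at(a), at(d), at(f), holds(a), holds(d), near(a), near(d), ready(d)}

bind(a,f); drop(d,a); bind(d,f)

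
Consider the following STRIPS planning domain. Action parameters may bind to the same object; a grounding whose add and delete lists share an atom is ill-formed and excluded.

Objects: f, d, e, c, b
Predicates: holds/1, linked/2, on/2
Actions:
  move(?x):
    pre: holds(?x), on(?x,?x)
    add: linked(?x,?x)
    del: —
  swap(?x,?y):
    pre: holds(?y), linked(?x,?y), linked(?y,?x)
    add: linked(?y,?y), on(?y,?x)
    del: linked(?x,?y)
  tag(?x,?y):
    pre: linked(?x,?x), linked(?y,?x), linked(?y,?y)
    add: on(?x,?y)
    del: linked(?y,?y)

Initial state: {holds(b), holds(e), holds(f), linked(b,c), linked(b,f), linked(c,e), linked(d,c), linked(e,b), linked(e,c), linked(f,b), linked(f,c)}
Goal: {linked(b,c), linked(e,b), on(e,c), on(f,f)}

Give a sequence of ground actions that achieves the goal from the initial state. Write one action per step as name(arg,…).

swap(c,e); swap(b,f); tag(f,f)

1. swap(c,e)  →  {holds(b), holds(e), holds(f), linked(b,c), linked(b,f), linked(d,c), linked(e,b), linked(e,c), linked(e,e), linked(f,b), linked(f,c), on(e,c)}
2. swap(b,f)  →  {holds(b), holds(e), holds(f), linked(b,c), linked(d,c), linked(e,b), linked(e,c), linked(e,e), linked(f,b), linked(f,c), linked(f,f), on(e,c), on(f,b)}
3. tag(f,f)  →  {holds(b), holds(e), holds(f), linked(b,c), linked(d,c), linked(e,b), linked(e,c), linked(e,e), linked(f,b), linked(f,c), on(e,c), on(f,b), on(f,f)}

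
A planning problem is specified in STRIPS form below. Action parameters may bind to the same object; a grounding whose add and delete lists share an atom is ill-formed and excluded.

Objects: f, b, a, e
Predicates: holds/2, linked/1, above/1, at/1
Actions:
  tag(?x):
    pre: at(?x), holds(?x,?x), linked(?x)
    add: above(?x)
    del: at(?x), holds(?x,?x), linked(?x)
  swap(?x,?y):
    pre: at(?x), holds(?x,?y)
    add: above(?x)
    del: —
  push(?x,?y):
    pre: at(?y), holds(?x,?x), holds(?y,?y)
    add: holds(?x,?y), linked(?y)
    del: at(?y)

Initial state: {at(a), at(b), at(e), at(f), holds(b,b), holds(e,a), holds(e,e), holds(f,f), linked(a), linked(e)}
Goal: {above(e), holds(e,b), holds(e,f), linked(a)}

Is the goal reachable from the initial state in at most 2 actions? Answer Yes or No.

1. swap(e,a)  →  {above(e), at(a), at(b), at(e), at(f), holds(b,b), holds(e,a), holds(e,e), holds(f,f), linked(a), linked(e)}
2. push(e,f)  →  {above(e), at(a), at(b), at(e), holds(b,b), holds(e,a), holds(e,e), holds(e,f), holds(f,f), linked(a), linked(e), linked(f)}
3. push(e,b)  →  {above(e), at(a), at(e), holds(b,b), holds(e,a), holds(e,b), holds(e,e), holds(e,f), holds(f,f), linked(a), linked(b), linked(e), linked(f)}
optimal plan length = 3; 3 > 2

No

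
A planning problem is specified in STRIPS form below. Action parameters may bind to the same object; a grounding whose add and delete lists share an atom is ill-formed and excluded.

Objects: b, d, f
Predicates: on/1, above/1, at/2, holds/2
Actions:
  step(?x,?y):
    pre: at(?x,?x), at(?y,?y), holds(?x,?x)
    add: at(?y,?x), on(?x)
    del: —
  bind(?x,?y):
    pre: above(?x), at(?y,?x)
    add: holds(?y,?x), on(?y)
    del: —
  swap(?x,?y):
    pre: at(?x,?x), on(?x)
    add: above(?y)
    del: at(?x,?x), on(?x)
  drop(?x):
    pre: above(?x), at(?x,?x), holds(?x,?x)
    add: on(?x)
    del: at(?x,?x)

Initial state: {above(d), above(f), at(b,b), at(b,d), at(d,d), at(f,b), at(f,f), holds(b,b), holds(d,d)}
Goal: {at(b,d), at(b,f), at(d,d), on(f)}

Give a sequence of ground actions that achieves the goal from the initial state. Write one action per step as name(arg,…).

bind(f,f); step(f,b)

1. bind(f,f)  →  {above(d), above(f), at(b,b), at(b,d), at(d,d), at(f,b), at(f,f), holds(b,b), holds(d,d), holds(f,f), on(f)}
2. step(f,b)  →  {above(d), above(f), at(b,b), at(b,d), at(b,f), at(d,d), at(f,b), at(f,f), holds(b,b), holds(d,d), holds(f,f), on(f)}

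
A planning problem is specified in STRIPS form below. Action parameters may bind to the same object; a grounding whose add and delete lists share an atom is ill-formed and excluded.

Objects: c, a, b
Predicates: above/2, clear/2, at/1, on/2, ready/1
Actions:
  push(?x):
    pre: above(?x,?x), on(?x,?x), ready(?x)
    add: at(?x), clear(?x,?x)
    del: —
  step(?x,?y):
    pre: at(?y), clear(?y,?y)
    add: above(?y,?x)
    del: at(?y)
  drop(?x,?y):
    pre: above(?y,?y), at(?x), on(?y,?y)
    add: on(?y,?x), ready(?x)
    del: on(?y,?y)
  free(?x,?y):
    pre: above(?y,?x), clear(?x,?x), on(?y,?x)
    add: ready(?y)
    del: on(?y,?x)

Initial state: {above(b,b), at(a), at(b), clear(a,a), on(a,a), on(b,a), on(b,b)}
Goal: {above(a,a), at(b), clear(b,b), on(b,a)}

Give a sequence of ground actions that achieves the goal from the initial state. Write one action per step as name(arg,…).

1. step(a,a)  →  {above(a,a), above(b,b), at(b), clear(a,a), on(a,a), on(b,a), on(b,b)}
2. drop(b,a)  →  {above(a,a), above(b,b), at(b), clear(a,a), on(a,b), on(b,a), on(b,b), ready(b)}
3. push(b)  →  {above(a,a), above(b,b), at(b), clear(a,a), clear(b,b), on(a,b), on(b,a), on(b,b), ready(b)}

step(a,a); drop(b,a); push(b)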